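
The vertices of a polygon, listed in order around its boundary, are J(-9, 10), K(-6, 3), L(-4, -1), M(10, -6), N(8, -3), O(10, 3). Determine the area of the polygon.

142

J→K: (-9)(3) − (-6)(10) = 33
K→L: (-6)(-1) − (-4)(3) = 18
L→M: (-4)(-6) − (10)(-1) = 34
M→N: (10)(-3) − (8)(-6) = 18
N→O: (8)(3) − (10)(-3) = 54
O→J: (10)(10) − (-9)(3) = 127
Σ = 284
Area = |Σ|/2 = 142.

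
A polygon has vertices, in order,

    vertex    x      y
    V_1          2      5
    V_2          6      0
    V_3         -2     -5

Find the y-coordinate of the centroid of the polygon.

0

Apply the shoelace formula. First the cross-terms c_i = x_i·y_{i+1} − x_{i+1}·y_i:
  -30, -30, 0  ⇒  2A = -60, A = -30.
Then Σ (y_i + y_{i+1})·c_i = 0, so ȳ = 0 / (6·(-30)) = 0.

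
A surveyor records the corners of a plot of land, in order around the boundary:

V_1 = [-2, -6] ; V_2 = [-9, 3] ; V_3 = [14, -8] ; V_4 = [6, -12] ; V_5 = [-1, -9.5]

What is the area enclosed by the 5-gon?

Apply Gauss's area formula: 2A = Σ (x_i·y_{i+1} − x_{i+1}·y_i), indices taken mod 5.
Σ = (-60) + (30) + (-120) + (-69) + (-13) = -232
Area = |Σ|/2 = 116.

116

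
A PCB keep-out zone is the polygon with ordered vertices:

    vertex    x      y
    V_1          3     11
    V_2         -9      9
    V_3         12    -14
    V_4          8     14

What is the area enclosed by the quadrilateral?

V_1→V_2: (3)(9) − (-9)(11) = 126
V_2→V_3: (-9)(-14) − (12)(9) = 18
V_3→V_4: (12)(14) − (8)(-14) = 280
V_4→V_1: (8)(11) − (3)(14) = 46
Σ = 470
Area = |Σ|/2 = 235.

235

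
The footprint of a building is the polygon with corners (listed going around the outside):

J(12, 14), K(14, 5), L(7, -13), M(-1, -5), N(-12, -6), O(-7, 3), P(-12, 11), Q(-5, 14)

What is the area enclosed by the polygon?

Apply the shoelace formula: 2A = Σ (x_i·y_{i+1} − x_{i+1}·y_i), indices taken mod 8.
Cross-terms: -136, -217, -48, -54, -78, -41, -113, -238  ⇒  Σ = -925
Area = |Σ|/2 = 462.5.

462.5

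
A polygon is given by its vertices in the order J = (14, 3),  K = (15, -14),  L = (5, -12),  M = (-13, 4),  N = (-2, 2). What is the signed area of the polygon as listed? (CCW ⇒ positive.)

-269.5

J→K: (14)(-14) − (15)(3) = -241
K→L: (15)(-12) − (5)(-14) = -110
L→M: (5)(4) − (-13)(-12) = -136
M→N: (-13)(2) − (-2)(4) = -18
N→J: (-2)(3) − (14)(2) = -34
Σ = -539
Signed area = Σ/2 = -269.5 (negative ⇒ clockwise traversal).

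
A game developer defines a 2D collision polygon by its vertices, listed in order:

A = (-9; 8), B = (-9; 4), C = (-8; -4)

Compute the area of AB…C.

Σ = (36) + (68) + (-100) = 4
Area = |Σ|/2 = 2.

2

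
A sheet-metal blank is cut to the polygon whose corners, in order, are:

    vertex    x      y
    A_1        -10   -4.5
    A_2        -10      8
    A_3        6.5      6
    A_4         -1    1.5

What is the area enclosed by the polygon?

Σ = (-125) + (-112) + (15.75) + (19.5) = -201.75
Area = |Σ|/2 = 100.875.

100.875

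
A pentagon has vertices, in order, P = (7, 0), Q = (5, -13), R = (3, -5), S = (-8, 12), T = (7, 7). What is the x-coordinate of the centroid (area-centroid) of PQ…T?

Apply Gauss's area formula. First the cross-terms c_i = x_i·y_{i+1} − x_{i+1}·y_i:
  -91, 14, -4, -140, -49  ⇒  2A = -270, A = -135.
Then Σ (x_i + x_{i+1})·c_i = -1506, so x̄ = -1506 / (6·(-135)) = 251/135.

251/135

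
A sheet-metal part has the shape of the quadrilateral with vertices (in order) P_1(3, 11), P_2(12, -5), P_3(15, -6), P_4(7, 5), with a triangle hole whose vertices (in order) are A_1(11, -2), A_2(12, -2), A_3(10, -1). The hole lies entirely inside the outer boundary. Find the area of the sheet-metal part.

17

Outer boundary:
Apply the shoelace formula: 2A = Σ (x_i·y_{i+1} − x_{i+1}·y_i), indices taken mod 4.
Cross-terms: -147, 3, 117, 62  ⇒  Σ = 35
Area = |Σ|/2 = 17.5.
Hole:
Apply the shoelace (surveyor's) formula: 2A = Σ (x_i·y_{i+1} − x_{i+1}·y_i), indices taken mod 3.
Cross-terms: 2, 8, -9  ⇒  Σ = 1
Area = |Σ|/2 = 0.5.
Net area = 17.5 − 0.5 = 17.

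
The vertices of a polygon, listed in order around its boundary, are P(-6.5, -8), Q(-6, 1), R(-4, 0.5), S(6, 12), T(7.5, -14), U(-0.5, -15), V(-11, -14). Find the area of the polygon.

279.5

Apply the surveyor's formula: 2A = Σ (x_i·y_{i+1} − x_{i+1}·y_i), indices taken mod 7.
P→Q: (-6.5)(1) − (-6)(-8) = -54.5
Q→R: (-6)(0.5) − (-4)(1) = 1
R→S: (-4)(12) − (6)(0.5) = -51
S→T: (6)(-14) − (7.5)(12) = -174
T→U: (7.5)(-15) − (-0.5)(-14) = -119.5
U→V: (-0.5)(-14) − (-11)(-15) = -158
V→P: (-11)(-8) − (-6.5)(-14) = -3
Σ = -559
Area = |Σ|/2 = 279.5.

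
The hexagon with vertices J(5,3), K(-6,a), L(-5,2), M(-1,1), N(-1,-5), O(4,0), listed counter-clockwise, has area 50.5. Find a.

Write out the shoelace sum; only the two edges meeting at K involve a:
2·Area = [(5·a − (-6)·3) + ((-6)·2 − (-5)·a)] + 35
       = 10·a + 41 = 101
⇒ a = 6.

6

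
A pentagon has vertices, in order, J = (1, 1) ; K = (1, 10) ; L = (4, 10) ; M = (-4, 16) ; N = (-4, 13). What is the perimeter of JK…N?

|JK| = √((0)² + (9)²) = √81 = 9
|KL| = √((3)² + (0)²) = √9 = 3
|LM| = √((-8)² + (6)²) = √100 = 10
|MN| = √((0)² + (-3)²) = √9 = 3
|NJ| = √((5)² + (-12)²) = √169 = 13
Perimeter = 9 + 3 + 10 + 3 + 13 = 38.

38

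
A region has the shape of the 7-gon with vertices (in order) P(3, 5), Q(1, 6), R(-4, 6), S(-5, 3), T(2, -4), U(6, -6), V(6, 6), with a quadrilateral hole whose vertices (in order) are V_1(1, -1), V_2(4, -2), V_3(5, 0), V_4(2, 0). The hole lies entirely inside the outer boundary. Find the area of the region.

Outer boundary:
Apply the shoelace (surveyor's) formula: 2A = Σ (x_i·y_{i+1} − x_{i+1}·y_i), indices taken mod 7.
P→Q: (3)(6) − (1)(5) = 13
Q→R: (1)(6) − (-4)(6) = 30
R→S: (-4)(3) − (-5)(6) = 18
S→T: (-5)(-4) − (2)(3) = 14
T→U: (2)(-6) − (6)(-4) = 12
U→V: (6)(6) − (6)(-6) = 72
V→P: (6)(5) − (3)(6) = 12
Σ = 171
Area = |Σ|/2 = 85.5.
Hole:
Apply the shoelace (surveyor's) formula: 2A = Σ (x_i·y_{i+1} − x_{i+1}·y_i), indices taken mod 4.
Σ = (2) + (10) + (0) + (-2) = 10
Area = |Σ|/2 = 5.
Net area = 85.5 − 5 = 80.5.

80.5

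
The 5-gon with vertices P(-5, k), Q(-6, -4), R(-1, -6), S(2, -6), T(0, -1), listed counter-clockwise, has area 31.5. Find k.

0

Write out the shoelace sum; only the two edges meeting at P involve k:
2·Area = [(0·k − (-5)·(-1)) + ((-5)·(-4) − (-6)·k)] + 48
       = 6·k + 63 = 63
⇒ k = 0.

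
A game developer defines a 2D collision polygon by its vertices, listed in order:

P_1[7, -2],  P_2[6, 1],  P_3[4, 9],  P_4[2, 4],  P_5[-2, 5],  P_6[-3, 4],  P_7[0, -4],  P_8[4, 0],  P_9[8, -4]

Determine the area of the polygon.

58

Apply the surveyor's formula: 2A = Σ (x_i·y_{i+1} − x_{i+1}·y_i), indices taken mod 9.
Σ = (19) + (50) + (-2) + (18) + (7) + (12) + (16) + (-16) + (12) = 116
Area = |Σ|/2 = 58.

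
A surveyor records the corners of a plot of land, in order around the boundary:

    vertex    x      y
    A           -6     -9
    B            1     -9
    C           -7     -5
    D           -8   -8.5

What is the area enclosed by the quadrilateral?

17.75

Cross-terms: 63, -68, 19.5, 21  ⇒  Σ = 35.5
Area = |Σ|/2 = 17.75.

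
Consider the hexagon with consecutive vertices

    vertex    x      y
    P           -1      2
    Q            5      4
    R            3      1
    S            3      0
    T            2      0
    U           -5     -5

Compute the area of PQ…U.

Apply the shoelace (surveyor's) formula: 2A = Σ (x_i·y_{i+1} − x_{i+1}·y_i), indices taken mod 6.
Σ = (-14) + (-7) + (-3) + (0) + (-10) + (-15) = -49
Area = |Σ|/2 = 24.5.

24.5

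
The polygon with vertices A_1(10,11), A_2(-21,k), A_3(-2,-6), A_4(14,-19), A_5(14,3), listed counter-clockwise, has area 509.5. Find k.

9

Write out the shoelace sum; only the two edges meeting at A_2 involve k:
2·Area = [(10·k − (-21)·11) + ((-21)·(-6) − (-2)·k)] + 554
       = 12·k + 911 = 1019
⇒ k = 9.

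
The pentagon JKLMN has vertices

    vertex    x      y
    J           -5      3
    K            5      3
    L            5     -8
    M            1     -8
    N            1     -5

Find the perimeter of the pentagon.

|JK| = √((10)² + (0)²) = √100 = 10
|KL| = √((0)² + (-11)²) = √121 = 11
|LM| = √((-4)² + (0)²) = √16 = 4
|MN| = √((0)² + (3)²) = √9 = 3
|NJ| = √((-6)² + (8)²) = √100 = 10
Perimeter = 10 + 11 + 4 + 3 + 10 = 38.

38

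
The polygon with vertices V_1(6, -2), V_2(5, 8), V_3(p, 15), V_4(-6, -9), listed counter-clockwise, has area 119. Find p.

Write out the shoelace sum; only the two edges meeting at V_3 involve p:
2·Area = [(5·15 − p·8) + (p·(-9) − (-6)·15)] + 124
       = -17·p + 289 = 238
⇒ p = 3.

3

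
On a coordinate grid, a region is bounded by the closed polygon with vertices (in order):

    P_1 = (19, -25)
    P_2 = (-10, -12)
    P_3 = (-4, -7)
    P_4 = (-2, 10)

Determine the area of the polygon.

Σ = (-478) + (22) + (-54) + (-140) = -650
Area = |Σ|/2 = 325.

325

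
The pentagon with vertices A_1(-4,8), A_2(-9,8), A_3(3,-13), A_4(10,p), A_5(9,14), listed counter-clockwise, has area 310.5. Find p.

-15

The doubled signed area Σ (x_i y_{i+1} − x_{i+1} y_i) is linear in p.
With p=0 it equals 531; the coefficient of p is -6 (from the two edges through A_4).
So -6·p + 531 = 2·310.5 = 621 ⇒ p = -15.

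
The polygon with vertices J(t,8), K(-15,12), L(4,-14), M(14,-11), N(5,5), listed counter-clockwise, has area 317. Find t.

The doubled signed area Σ (x_i y_{i+1} − x_{i+1} y_i) is linear in t.
With t=0 it equals 599; the coefficient of t is 7 (from the two edges through J).
So 7·t + 599 = 2·317 = 634 ⇒ t = 5.

5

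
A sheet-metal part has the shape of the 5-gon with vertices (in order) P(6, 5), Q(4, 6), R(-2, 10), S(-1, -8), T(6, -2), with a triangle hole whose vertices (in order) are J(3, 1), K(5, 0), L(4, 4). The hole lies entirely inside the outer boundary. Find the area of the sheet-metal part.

Outer boundary:
P→Q: (6)(6) − (4)(5) = 16
Q→R: (4)(10) − (-2)(6) = 52
R→S: (-2)(-8) − (-1)(10) = 26
S→T: (-1)(-2) − (6)(-8) = 50
T→P: (6)(5) − (6)(-2) = 42
Σ = 186
Area = |Σ|/2 = 93.
Hole:
Σ = (-5) + (20) + (-8) = 7
Area = |Σ|/2 = 3.5.
Net area = 93 − 3.5 = 89.5.

89.5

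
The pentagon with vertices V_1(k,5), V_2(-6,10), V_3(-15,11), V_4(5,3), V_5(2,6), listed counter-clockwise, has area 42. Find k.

9

The doubled signed area Σ (x_i y_{i+1} − x_{i+1} y_i) is linear in k.
With k=0 it equals 48; the coefficient of k is 4 (from the two edges through V_1).
So 4·k + 48 = 2·42 = 84 ⇒ k = 9.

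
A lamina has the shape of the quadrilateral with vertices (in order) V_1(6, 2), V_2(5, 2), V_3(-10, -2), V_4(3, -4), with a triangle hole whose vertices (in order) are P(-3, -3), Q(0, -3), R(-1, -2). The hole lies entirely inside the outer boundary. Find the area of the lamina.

42.5

Outer boundary:
Apply the shoelace (surveyor's) formula: 2A = Σ (x_i·y_{i+1} − x_{i+1}·y_i), indices taken mod 4.
V_1→V_2: (6)(2) − (5)(2) = 2
V_2→V_3: (5)(-2) − (-10)(2) = 10
V_3→V_4: (-10)(-4) − (3)(-2) = 46
V_4→V_1: (3)(2) − (6)(-4) = 30
Σ = 88
Area = |Σ|/2 = 44.
Hole:
Apply the shoelace (surveyor's) formula: 2A = Σ (x_i·y_{i+1} − x_{i+1}·y_i), indices taken mod 3.
Σ = (9) + (-3) + (-3) = 3
Area = |Σ|/2 = 1.5.
Net area = 44 − 1.5 = 42.5.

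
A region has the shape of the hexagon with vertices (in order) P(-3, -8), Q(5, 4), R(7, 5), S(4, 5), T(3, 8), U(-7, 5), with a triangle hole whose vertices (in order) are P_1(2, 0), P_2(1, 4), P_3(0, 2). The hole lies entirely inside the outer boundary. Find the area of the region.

96.5

Outer boundary:
Apply Gauss's area formula: 2A = Σ (x_i·y_{i+1} − x_{i+1}·y_i), indices taken mod 6.
P→Q: (-3)(4) − (5)(-8) = 28
Q→R: (5)(5) − (7)(4) = -3
R→S: (7)(5) − (4)(5) = 15
S→T: (4)(8) − (3)(5) = 17
T→U: (3)(5) − (-7)(8) = 71
U→P: (-7)(-8) − (-3)(5) = 71
Σ = 199
Area = |Σ|/2 = 99.5.
Hole:
Σ = (8) + (2) + (-4) = 6
Area = |Σ|/2 = 3.
Net area = 99.5 − 3 = 96.5.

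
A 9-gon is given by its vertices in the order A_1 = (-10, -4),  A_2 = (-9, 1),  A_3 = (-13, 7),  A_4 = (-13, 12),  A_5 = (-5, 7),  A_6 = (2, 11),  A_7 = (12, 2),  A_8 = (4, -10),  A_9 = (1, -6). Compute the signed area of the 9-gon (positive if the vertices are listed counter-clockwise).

-297.5

A_1→A_2: (-10)(1) − (-9)(-4) = -46
A_2→A_3: (-9)(7) − (-13)(1) = -50
A_3→A_4: (-13)(12) − (-13)(7) = -65
A_4→A_5: (-13)(7) − (-5)(12) = -31
A_5→A_6: (-5)(11) − (2)(7) = -69
A_6→A_7: (2)(2) − (12)(11) = -128
A_7→A_8: (12)(-10) − (4)(2) = -128
A_8→A_9: (4)(-6) − (1)(-10) = -14
A_9→A_1: (1)(-4) − (-10)(-6) = -64
Σ = -595
Signed area = Σ/2 = -297.5 (negative ⇒ clockwise traversal).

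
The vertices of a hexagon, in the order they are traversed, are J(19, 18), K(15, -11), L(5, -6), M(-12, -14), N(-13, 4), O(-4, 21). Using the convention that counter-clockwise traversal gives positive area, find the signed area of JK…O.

-807

Cross-terms: -479, -35, -142, -230, -257, -471  ⇒  Σ = -1614
Signed area = Σ/2 = -807 (negative ⇒ clockwise traversal).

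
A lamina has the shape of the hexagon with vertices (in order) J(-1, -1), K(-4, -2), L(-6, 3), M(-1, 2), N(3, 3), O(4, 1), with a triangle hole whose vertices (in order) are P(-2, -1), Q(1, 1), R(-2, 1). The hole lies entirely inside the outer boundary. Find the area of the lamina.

Outer boundary:
Apply the shoelace formula: 2A = Σ (x_i·y_{i+1} − x_{i+1}·y_i), indices taken mod 6.
Σ = (-2) + (-24) + (-9) + (-9) + (-9) + (-3) = -56
Area = |Σ|/2 = 28.
Hole:
Apply the shoelace (surveyor's) formula: 2A = Σ (x_i·y_{i+1} − x_{i+1}·y_i), indices taken mod 3.
Σ = (-1) + (3) + (4) = 6
Area = |Σ|/2 = 3.
Net area = 28 − 3 = 25.

25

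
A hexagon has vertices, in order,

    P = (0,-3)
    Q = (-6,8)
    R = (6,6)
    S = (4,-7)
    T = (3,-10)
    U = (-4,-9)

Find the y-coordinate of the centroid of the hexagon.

-42/121

Apply the surveyor's formula. First the cross-terms c_i = x_i·y_{i+1} − x_{i+1}·y_i:
  -18, -84, -66, -19, -67, 12  ⇒  2A = -242, A = -121.
Then Σ (y_i + y_{i+1})·c_i = 252, so ȳ = 252 / (6·(-121)) = -42/121.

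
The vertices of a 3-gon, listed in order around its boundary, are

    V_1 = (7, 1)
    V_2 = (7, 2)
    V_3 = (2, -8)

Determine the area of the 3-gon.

2.5

Apply the shoelace formula: 2A = Σ (x_i·y_{i+1} − x_{i+1}·y_i), indices taken mod 3.
Cross-terms: 7, -60, 58  ⇒  Σ = 5
Area = |Σ|/2 = 2.5.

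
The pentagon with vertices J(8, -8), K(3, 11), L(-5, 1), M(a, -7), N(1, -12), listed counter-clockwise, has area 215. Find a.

-10

Write out the shoelace sum; only the two edges meeting at M involve a:
2·Area = [((-5)·(-7) − a·1) + (a·(-12) − 1·(-7))] + 258
       = -13·a + 300 = 430
⇒ a = -10.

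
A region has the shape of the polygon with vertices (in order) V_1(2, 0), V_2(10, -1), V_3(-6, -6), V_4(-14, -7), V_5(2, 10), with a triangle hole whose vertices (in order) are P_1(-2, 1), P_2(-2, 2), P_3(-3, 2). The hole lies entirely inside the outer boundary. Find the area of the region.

Outer boundary:
Cross-terms: -2, -66, -42, -126, -20  ⇒  Σ = -256
Area = |Σ|/2 = 128.
Hole:
Apply the shoelace (surveyor's) formula: 2A = Σ (x_i·y_{i+1} − x_{i+1}·y_i), indices taken mod 3.
Cross-terms: -2, 2, 1  ⇒  Σ = 1
Area = |Σ|/2 = 0.5.
Net area = 128 − 0.5 = 127.5.

127.5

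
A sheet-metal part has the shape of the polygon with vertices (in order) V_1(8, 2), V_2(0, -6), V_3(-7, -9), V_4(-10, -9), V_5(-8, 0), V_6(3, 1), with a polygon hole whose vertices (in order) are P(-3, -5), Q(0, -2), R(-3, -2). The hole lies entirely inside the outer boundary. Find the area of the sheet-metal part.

Outer boundary:
Apply the shoelace (surveyor's) formula: 2A = Σ (x_i·y_{i+1} − x_{i+1}·y_i), indices taken mod 6.
Σ = (-48) + (-42) + (-27) + (-72) + (-8) + (-2) = -199
Area = |Σ|/2 = 99.5.
Hole:
Σ = (6) + (-6) + (9) = 9
Area = |Σ|/2 = 4.5.
Net area = 99.5 − 4.5 = 95.

95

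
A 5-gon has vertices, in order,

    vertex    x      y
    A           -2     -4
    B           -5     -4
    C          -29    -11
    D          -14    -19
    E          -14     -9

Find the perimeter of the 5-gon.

|AB| = √((-3)² + (0)²) = √9 = 3
|BC| = √((-24)² + (-7)²) = √625 = 25
|CD| = √((15)² + (-8)²) = √289 = 17
|DE| = √((0)² + (10)²) = √100 = 10
|EA| = √((12)² + (5)²) = √169 = 13
Perimeter = 3 + 25 + 17 + 10 + 13 = 68.

68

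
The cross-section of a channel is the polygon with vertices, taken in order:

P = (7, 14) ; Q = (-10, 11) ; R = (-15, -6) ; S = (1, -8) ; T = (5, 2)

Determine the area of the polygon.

Apply the surveyor's formula: 2A = Σ (x_i·y_{i+1} − x_{i+1}·y_i), indices taken mod 5.
Σ = (217) + (225) + (126) + (42) + (56) = 666
Area = |Σ|/2 = 333.

333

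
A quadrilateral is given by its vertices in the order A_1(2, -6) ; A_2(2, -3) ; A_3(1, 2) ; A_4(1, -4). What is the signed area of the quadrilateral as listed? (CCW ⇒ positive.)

4.5

Apply the shoelace formula: 2A = Σ (x_i·y_{i+1} − x_{i+1}·y_i), indices taken mod 4.
Σ = (6) + (7) + (-6) + (2) = 9
Signed area = Σ/2 = 4.5 (positive ⇒ counter-clockwise traversal).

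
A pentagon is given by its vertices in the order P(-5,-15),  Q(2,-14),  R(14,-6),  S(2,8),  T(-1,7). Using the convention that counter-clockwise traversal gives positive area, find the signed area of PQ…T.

Apply the surveyor's formula: 2A = Σ (x_i·y_{i+1} − x_{i+1}·y_i), indices taken mod 5.
Cross-terms: 100, 184, 124, 22, 50  ⇒  Σ = 480
Signed area = Σ/2 = 240 (positive ⇒ counter-clockwise traversal).

240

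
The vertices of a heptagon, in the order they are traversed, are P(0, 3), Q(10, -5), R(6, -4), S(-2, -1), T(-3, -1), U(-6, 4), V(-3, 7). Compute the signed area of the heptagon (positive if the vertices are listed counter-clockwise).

-56

Apply the surveyor's formula: 2A = Σ (x_i·y_{i+1} − x_{i+1}·y_i), indices taken mod 7.
Cross-terms: -30, -10, -14, -1, -18, -30, -9  ⇒  Σ = -112
Signed area = Σ/2 = -56 (negative ⇒ clockwise traversal).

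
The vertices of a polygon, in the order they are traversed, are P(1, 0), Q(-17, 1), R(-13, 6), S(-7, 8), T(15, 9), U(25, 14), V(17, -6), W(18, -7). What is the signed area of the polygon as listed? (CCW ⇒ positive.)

-370

Apply the shoelace (surveyor's) formula: 2A = Σ (x_i·y_{i+1} − x_{i+1}·y_i), indices taken mod 8.
P→Q: (1)(1) − (-17)(0) = 1
Q→R: (-17)(6) − (-13)(1) = -89
R→S: (-13)(8) − (-7)(6) = -62
S→T: (-7)(9) − (15)(8) = -183
T→U: (15)(14) − (25)(9) = -15
U→V: (25)(-6) − (17)(14) = -388
V→W: (17)(-7) − (18)(-6) = -11
W→P: (18)(0) − (1)(-7) = 7
Σ = -740
Signed area = Σ/2 = -370 (negative ⇒ clockwise traversal).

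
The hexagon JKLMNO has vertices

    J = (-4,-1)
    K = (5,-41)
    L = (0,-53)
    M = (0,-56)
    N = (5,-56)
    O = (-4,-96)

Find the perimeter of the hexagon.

198

|JK| = √((9)² + (-40)²) = √1681 = 41
|KL| = √((-5)² + (-12)²) = √169 = 13
|LM| = √((0)² + (-3)²) = √9 = 3
|MN| = √((5)² + (0)²) = √25 = 5
|NO| = √((-9)² + (-40)²) = √1681 = 41
|OJ| = √((0)² + (95)²) = √9025 = 95
Perimeter = 41 + 13 + 3 + 5 + 41 + 95 = 198.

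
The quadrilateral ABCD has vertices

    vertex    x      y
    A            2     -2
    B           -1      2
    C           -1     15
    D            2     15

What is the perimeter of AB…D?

38

|AB| = √((-3)² + (4)²) = √25 = 5
|BC| = √((0)² + (13)²) = √169 = 13
|CD| = √((3)² + (0)²) = √9 = 3
|DA| = √((0)² + (-17)²) = √289 = 17
Perimeter = 5 + 13 + 3 + 17 = 38.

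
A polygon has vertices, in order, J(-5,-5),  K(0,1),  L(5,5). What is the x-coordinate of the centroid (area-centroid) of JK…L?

Apply Gauss's area formula. First the cross-terms c_i = x_i·y_{i+1} − x_{i+1}·y_i:
  -5, -5, 0  ⇒  2A = -10, A = -5.
Then Σ (x_i + x_{i+1})·c_i = 0, so x̄ = 0 / (6·(-5)) = 0.

0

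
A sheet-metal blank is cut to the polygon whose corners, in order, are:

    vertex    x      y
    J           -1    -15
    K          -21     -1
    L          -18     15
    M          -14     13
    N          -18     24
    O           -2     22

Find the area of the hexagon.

534.5

Apply the shoelace (surveyor's) formula: 2A = Σ (x_i·y_{i+1} − x_{i+1}·y_i), indices taken mod 6.
Σ = (-314) + (-333) + (-24) + (-102) + (-348) + (52) = -1069
Area = |Σ|/2 = 534.5.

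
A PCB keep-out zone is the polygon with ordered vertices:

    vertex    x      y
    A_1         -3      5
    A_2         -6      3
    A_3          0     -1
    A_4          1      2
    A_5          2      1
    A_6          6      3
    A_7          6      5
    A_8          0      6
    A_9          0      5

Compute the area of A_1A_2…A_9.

44

Apply the shoelace (surveyor's) formula: 2A = Σ (x_i·y_{i+1} − x_{i+1}·y_i), indices taken mod 9.
Σ = (21) + (6) + (1) + (-3) + (0) + (12) + (36) + (0) + (15) = 88
Area = |Σ|/2 = 44.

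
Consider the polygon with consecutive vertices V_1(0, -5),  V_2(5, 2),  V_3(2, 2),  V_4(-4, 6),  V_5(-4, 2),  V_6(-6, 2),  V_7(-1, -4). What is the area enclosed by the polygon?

51

Cross-terms: 25, 6, 20, 16, 4, 26, 5  ⇒  Σ = 102
Area = |Σ|/2 = 51.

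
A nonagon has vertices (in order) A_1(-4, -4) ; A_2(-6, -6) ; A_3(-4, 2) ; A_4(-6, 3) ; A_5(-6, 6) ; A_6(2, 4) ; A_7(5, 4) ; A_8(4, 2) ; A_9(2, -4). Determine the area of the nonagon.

Apply the shoelace (surveyor's) formula: 2A = Σ (x_i·y_{i+1} − x_{i+1}·y_i), indices taken mod 9.
Σ = (0) + (-36) + (0) + (-18) + (-36) + (-12) + (-6) + (-20) + (-24) = -152
Area = |Σ|/2 = 76.

76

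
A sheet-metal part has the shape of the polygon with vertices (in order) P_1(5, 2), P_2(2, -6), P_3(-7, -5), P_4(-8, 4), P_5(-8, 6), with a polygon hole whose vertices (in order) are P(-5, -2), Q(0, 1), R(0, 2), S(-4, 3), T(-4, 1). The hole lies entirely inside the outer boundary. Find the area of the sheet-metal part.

Outer boundary:
Apply the shoelace formula: 2A = Σ (x_i·y_{i+1} − x_{i+1}·y_i), indices taken mod 5.
Σ = (-34) + (-52) + (-68) + (-16) + (-46) = -216
Area = |Σ|/2 = 108.
Hole:
Apply the surveyor's formula: 2A = Σ (x_i·y_{i+1} − x_{i+1}·y_i), indices taken mod 5.
P→Q: (-5)(1) − (0)(-2) = -5
Q→R: (0)(2) − (0)(1) = 0
R→S: (0)(3) − (-4)(2) = 8
S→T: (-4)(1) − (-4)(3) = 8
T→P: (-4)(-2) − (-5)(1) = 13
Σ = 24
Area = |Σ|/2 = 12.
Net area = 108 − 12 = 96.

96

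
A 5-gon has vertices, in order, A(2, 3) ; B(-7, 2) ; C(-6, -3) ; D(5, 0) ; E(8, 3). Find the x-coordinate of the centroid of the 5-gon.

-97/159

Apply the shoelace (surveyor's) formula. First the cross-terms c_i = x_i·y_{i+1} − x_{i+1}·y_i:
  25, 33, 15, 15, 18  ⇒  2A = 106, A = 53.
Then Σ (x_i + x_{i+1})·c_i = -194, so x̄ = -194 / (6·53) = -97/159.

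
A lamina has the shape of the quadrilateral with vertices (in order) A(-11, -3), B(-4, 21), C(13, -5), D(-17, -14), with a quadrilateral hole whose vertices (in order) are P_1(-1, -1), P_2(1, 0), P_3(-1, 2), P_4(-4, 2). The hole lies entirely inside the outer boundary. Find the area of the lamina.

Outer boundary:
Σ = (-243) + (-253) + (-267) + (-103) = -866
Area = |Σ|/2 = 433.
Hole:
Apply the surveyor's formula: 2A = Σ (x_i·y_{i+1} − x_{i+1}·y_i), indices taken mod 4.
P_1→P_2: (-1)(0) − (1)(-1) = 1
P_2→P_3: (1)(2) − (-1)(0) = 2
P_3→P_4: (-1)(2) − (-4)(2) = 6
P_4→P_1: (-4)(-1) − (-1)(2) = 6
Σ = 15
Area = |Σ|/2 = 7.5.
Net area = 433 − 7.5 = 425.5.

425.5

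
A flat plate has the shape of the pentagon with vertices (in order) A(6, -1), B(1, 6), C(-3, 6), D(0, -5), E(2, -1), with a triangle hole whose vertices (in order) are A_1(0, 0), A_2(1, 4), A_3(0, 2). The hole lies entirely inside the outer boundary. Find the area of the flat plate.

44

Outer boundary:
A→B: (6)(6) − (1)(-1) = 37
B→C: (1)(6) − (-3)(6) = 24
C→D: (-3)(-5) − (0)(6) = 15
D→E: (0)(-1) − (2)(-5) = 10
E→A: (2)(-1) − (6)(-1) = 4
Σ = 90
Area = |Σ|/2 = 45.
Hole:
Apply the surveyor's formula: 2A = Σ (x_i·y_{i+1} − x_{i+1}·y_i), indices taken mod 3.
Cross-terms: 0, 2, 0  ⇒  Σ = 2
Area = |Σ|/2 = 1.
Net area = 45 − 1 = 44.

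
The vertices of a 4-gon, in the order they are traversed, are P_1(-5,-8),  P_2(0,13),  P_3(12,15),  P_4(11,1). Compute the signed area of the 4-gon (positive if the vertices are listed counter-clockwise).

-228.5

P_1→P_2: (-5)(13) − (0)(-8) = -65
P_2→P_3: (0)(15) − (12)(13) = -156
P_3→P_4: (12)(1) − (11)(15) = -153
P_4→P_1: (11)(-8) − (-5)(1) = -83
Σ = -457
Signed area = Σ/2 = -228.5 (negative ⇒ clockwise traversal).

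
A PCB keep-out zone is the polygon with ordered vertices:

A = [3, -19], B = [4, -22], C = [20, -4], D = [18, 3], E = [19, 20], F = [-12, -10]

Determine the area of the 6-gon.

Σ = (10) + (424) + (132) + (303) + (50) + (258) = 1177
Area = |Σ|/2 = 588.5.

588.5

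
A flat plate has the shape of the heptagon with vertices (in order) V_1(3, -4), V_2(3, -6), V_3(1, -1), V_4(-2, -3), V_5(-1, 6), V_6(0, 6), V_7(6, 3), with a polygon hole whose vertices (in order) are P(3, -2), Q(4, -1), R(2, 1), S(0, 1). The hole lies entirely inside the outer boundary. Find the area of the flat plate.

Outer boundary:
Apply Gauss's area formula: 2A = Σ (x_i·y_{i+1} − x_{i+1}·y_i), indices taken mod 7.
V_1→V_2: (3)(-6) − (3)(-4) = -6
V_2→V_3: (3)(-1) − (1)(-6) = 3
V_3→V_4: (1)(-3) − (-2)(-1) = -5
V_4→V_5: (-2)(6) − (-1)(-3) = -15
V_5→V_6: (-1)(6) − (0)(6) = -6
V_6→V_7: (0)(3) − (6)(6) = -36
V_7→V_1: (6)(-4) − (3)(3) = -33
Σ = -98
Area = |Σ|/2 = 49.
Hole:
Σ = (5) + (6) + (2) + (-3) = 10
Area = |Σ|/2 = 5.
Net area = 49 − 5 = 44.

44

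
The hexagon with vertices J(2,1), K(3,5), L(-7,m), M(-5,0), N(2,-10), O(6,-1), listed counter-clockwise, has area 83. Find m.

1

The doubled signed area Σ (x_i y_{i+1} − x_{i+1} y_i) is linear in m.
With m=0 it equals 158; the coefficient of m is 8 (from the two edges through L).
So 8·m + 158 = 2·83 = 166 ⇒ m = 1.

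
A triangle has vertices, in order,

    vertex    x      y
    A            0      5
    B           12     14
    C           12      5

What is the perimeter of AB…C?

|AB| = √((12)² + (9)²) = √225 = 15
|BC| = √((0)² + (-9)²) = √81 = 9
|CA| = √((-12)² + (0)²) = √144 = 12
Perimeter = 15 + 9 + 12 = 36.

36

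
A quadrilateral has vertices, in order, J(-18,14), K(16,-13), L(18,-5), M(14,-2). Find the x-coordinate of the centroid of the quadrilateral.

Apply the shoelace (surveyor's) formula. First the cross-terms c_i = x_i·y_{i+1} − x_{i+1}·y_i:
  10, 154, 34, 160  ⇒  2A = 358, A = 179.
Then Σ (x_i + x_{i+1})·c_i = 5664, so x̄ = 5664 / (6·179) = 944/179.

944/179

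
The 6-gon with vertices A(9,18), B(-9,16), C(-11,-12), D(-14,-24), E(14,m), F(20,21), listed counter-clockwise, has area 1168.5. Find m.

The doubled signed area Σ (x_i y_{i+1} − x_{i+1} y_i) is linear in m.
With m=0 it equals 1487; the coefficient of m is -34 (from the two edges through E).
So -34·m + 1487 = 2·1168.5 = 2337 ⇒ m = -25.

-25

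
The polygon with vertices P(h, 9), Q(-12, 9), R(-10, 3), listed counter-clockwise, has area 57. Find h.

Write out the shoelace sum; only the two edges meeting at P involve h:
2·Area = [((-10)·9 − h·3) + (h·9 − (-12)·9)] + 54
       = 6·h + 72 = 114
⇒ h = 7.

7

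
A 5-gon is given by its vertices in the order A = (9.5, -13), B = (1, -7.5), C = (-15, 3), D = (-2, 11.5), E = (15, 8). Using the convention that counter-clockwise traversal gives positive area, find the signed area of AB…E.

Apply the shoelace formula: 2A = Σ (x_i·y_{i+1} − x_{i+1}·y_i), indices taken mod 5.
Cross-terms: -58.25, -109.5, -166.5, -188.5, -271  ⇒  Σ = -793.75
Signed area = Σ/2 = -396.875 (negative ⇒ clockwise traversal).

-396.875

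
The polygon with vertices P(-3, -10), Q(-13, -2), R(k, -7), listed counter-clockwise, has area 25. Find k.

-13

The doubled signed area Σ (x_i y_{i+1} − x_{i+1} y_i) is linear in k.
With k=0 it equals -54; the coefficient of k is -8 (from the two edges through R).
So -8·k + -54 = 2·25 = 50 ⇒ k = -13.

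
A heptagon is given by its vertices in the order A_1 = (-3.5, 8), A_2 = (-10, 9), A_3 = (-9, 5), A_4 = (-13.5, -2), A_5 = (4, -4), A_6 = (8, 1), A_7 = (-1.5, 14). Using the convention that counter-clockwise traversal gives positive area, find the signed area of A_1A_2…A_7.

Apply the shoelace formula: 2A = Σ (x_i·y_{i+1} − x_{i+1}·y_i), indices taken mod 7.
Σ = (48.5) + (31) + (85.5) + (62) + (36) + (113.5) + (37) = 413.5
Signed area = Σ/2 = 206.75 (positive ⇒ counter-clockwise traversal).

206.75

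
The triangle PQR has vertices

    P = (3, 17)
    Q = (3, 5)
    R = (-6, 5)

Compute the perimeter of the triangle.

36

|PQ| = √((0)² + (-12)²) = √144 = 12
|QR| = √((-9)² + (0)²) = √81 = 9
|RP| = √((9)² + (12)²) = √225 = 15
Perimeter = 12 + 9 + 15 = 36.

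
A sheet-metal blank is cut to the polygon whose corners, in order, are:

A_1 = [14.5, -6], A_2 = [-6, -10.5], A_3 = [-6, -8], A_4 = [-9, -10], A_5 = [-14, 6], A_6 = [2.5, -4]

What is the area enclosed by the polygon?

162.625

Σ = (-188.25) + (-15) + (-12) + (-194) + (41) + (43) = -325.25
Area = |Σ|/2 = 162.625.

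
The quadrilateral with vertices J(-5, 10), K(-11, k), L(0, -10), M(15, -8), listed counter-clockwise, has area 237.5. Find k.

The doubled signed area Σ (x_i y_{i+1} − x_{i+1} y_i) is linear in k.
With k=0 it equals 480; the coefficient of k is -5 (from the two edges through K).
So -5·k + 480 = 2·237.5 = 475 ⇒ k = 1.

1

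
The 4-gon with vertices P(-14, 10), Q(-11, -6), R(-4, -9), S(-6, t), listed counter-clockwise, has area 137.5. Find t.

12

Write out the shoelace sum; only the two edges meeting at S involve t:
2·Area = [((-4)·t − (-6)·(-9)) + ((-6)·10 − (-14)·t)] + 269
       = 10·t + 155 = 275
⇒ t = 12.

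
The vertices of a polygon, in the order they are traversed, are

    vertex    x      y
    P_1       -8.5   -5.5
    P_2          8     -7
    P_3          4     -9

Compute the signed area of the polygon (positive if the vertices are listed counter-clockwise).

Cross-terms: 103.5, -44, -98.5  ⇒  Σ = -39
Signed area = Σ/2 = -19.5 (negative ⇒ clockwise traversal).

-19.5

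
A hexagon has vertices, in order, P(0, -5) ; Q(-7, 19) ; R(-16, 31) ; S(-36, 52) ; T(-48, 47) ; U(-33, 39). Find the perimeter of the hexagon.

154

|PQ| = √((-7)² + (24)²) = √625 = 25
|QR| = √((-9)² + (12)²) = √225 = 15
|RS| = √((-20)² + (21)²) = √841 = 29
|ST| = √((-12)² + (-5)²) = √169 = 13
|TU| = √((15)² + (-8)²) = √289 = 17
|UP| = √((33)² + (-44)²) = √3025 = 55
Perimeter = 25 + 15 + 29 + 13 + 17 + 55 = 154.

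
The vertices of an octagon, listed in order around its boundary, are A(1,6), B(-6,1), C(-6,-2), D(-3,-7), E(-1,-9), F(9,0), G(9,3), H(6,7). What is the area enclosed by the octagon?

146.5

Apply Gauss's area formula: 2A = Σ (x_i·y_{i+1} − x_{i+1}·y_i), indices taken mod 8.
Cross-terms: 37, 18, 36, 20, 81, 27, 45, 29  ⇒  Σ = 293
Area = |Σ|/2 = 146.5.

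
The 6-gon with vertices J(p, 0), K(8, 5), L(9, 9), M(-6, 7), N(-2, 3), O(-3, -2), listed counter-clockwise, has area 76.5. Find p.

0

Write out the shoelace sum; only the two edges meeting at J involve p:
2·Area = [((-3)·0 − p·(-2)) + (p·5 − 8·0)] + 153
       = 7·p + 153 = 153
⇒ p = 0.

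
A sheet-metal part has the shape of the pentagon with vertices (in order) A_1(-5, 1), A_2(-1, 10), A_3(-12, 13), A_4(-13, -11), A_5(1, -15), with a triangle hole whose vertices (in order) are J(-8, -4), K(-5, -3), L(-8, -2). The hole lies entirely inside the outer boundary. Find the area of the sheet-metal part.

242.5

Outer boundary:
Cross-terms: -49, 107, 301, 206, -74  ⇒  Σ = 491
Area = |Σ|/2 = 245.5.
Hole:
Σ = (4) + (-14) + (16) = 6
Area = |Σ|/2 = 3.
Net area = 245.5 − 3 = 242.5.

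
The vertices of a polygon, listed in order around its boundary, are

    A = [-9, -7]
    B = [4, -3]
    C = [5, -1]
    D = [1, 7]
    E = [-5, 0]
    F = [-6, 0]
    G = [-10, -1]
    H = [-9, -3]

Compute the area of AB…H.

Apply the surveyor's formula: 2A = Σ (x_i·y_{i+1} − x_{i+1}·y_i), indices taken mod 8.
Σ = (55) + (11) + (36) + (35) + (0) + (6) + (21) + (36) = 200
Area = |Σ|/2 = 100.

100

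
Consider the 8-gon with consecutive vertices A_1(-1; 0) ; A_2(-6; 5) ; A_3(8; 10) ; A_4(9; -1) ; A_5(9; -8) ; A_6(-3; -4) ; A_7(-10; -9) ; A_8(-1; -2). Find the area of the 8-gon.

165

Apply Gauss's area formula: 2A = Σ (x_i·y_{i+1} − x_{i+1}·y_i), indices taken mod 8.
Σ = (-5) + (-100) + (-98) + (-63) + (-60) + (-13) + (11) + (-2) = -330
Area = |Σ|/2 = 165.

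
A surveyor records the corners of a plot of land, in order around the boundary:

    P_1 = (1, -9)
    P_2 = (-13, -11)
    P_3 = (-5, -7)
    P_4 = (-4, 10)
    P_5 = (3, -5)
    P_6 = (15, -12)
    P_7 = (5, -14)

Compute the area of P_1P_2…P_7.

161

Σ = (-128) + (36) + (-78) + (-10) + (39) + (-150) + (-31) = -322
Area = |Σ|/2 = 161.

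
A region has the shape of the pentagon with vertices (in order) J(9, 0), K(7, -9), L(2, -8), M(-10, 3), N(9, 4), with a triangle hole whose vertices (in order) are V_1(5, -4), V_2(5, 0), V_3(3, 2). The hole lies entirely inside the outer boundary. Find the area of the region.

Outer boundary:
Apply the shoelace formula: 2A = Σ (x_i·y_{i+1} − x_{i+1}·y_i), indices taken mod 5.
J→K: (9)(-9) − (7)(0) = -81
K→L: (7)(-8) − (2)(-9) = -38
L→M: (2)(3) − (-10)(-8) = -74
M→N: (-10)(4) − (9)(3) = -67
N→J: (9)(0) − (9)(4) = -36
Σ = -296
Area = |Σ|/2 = 148.
Hole:
Apply the surveyor's formula: 2A = Σ (x_i·y_{i+1} − x_{i+1}·y_i), indices taken mod 3.
Σ = (20) + (10) + (-22) = 8
Area = |Σ|/2 = 4.
Net area = 148 − 4 = 144.

144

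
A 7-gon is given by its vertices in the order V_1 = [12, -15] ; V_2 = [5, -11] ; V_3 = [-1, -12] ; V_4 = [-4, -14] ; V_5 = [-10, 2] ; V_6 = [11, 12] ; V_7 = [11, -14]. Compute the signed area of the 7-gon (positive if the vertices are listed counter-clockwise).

Apply Gauss's area formula: 2A = Σ (x_i·y_{i+1} − x_{i+1}·y_i), indices taken mod 7.
V_1→V_2: (12)(-11) − (5)(-15) = -57
V_2→V_3: (5)(-12) − (-1)(-11) = -71
V_3→V_4: (-1)(-14) − (-4)(-12) = -34
V_4→V_5: (-4)(2) − (-10)(-14) = -148
V_5→V_6: (-10)(12) − (11)(2) = -142
V_6→V_7: (11)(-14) − (11)(12) = -286
V_7→V_1: (11)(-15) − (12)(-14) = 3
Σ = -735
Signed area = Σ/2 = -367.5 (negative ⇒ clockwise traversal).

-367.5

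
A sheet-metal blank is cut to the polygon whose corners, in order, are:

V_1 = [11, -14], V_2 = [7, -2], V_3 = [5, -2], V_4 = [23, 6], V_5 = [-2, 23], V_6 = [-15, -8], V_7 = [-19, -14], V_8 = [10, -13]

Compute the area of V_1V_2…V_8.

Apply Gauss's area formula: 2A = Σ (x_i·y_{i+1} − x_{i+1}·y_i), indices taken mod 8.
Σ = (76) + (-4) + (76) + (541) + (361) + (58) + (387) + (3) = 1498
Area = |Σ|/2 = 749.

749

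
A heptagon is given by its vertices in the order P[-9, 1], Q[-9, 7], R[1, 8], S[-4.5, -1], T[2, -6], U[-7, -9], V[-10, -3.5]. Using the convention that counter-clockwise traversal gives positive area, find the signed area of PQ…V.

-118

Apply the shoelace (surveyor's) formula: 2A = Σ (x_i·y_{i+1} − x_{i+1}·y_i), indices taken mod 7.
Σ = (-54) + (-79) + (35) + (29) + (-60) + (-65.5) + (-41.5) = -236
Signed area = Σ/2 = -118 (negative ⇒ clockwise traversal).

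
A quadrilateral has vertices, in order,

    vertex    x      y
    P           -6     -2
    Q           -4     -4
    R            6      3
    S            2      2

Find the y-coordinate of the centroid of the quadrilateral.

Apply Gauss's area formula. First the cross-terms c_i = x_i·y_{i+1} − x_{i+1}·y_i:
  16, 12, 6, 8  ⇒  2A = 42, A = 21.
Then Σ (y_i + y_{i+1})·c_i = -78, so ȳ = -78 / (6·21) = -13/21.

-13/21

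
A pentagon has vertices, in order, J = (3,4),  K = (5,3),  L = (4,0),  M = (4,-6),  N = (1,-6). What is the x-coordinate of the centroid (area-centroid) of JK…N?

Apply the shoelace (surveyor's) formula. First the cross-terms c_i = x_i·y_{i+1} − x_{i+1}·y_i:
  -11, -12, -24, -18, 22  ⇒  2A = -43, A = -21.5.
Then Σ (x_i + x_{i+1})·c_i = -390, so x̄ = -390 / (6·(-21.5)) = 130/43.

130/43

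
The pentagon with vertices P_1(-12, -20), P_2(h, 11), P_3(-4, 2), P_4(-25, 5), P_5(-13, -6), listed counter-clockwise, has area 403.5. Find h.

The doubled signed area Σ (x_i y_{i+1} − x_{i+1} y_i) is linear in h.
With h=0 it equals 345; the coefficient of h is 22 (from the two edges through P_2).
So 22·h + 345 = 2·403.5 = 807 ⇒ h = 21.

21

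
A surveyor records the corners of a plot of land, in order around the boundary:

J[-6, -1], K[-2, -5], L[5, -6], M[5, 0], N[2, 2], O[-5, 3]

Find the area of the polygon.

72

Apply the surveyor's formula: 2A = Σ (x_i·y_{i+1} − x_{i+1}·y_i), indices taken mod 6.
Σ = (28) + (37) + (30) + (10) + (16) + (23) = 144
Area = |Σ|/2 = 72.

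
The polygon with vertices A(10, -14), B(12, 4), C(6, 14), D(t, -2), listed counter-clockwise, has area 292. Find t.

The doubled signed area Σ (x_i y_{i+1} − x_{i+1} y_i) is linear in t.
With t=0 it equals 360; the coefficient of t is -28 (from the two edges through D).
So -28·t + 360 = 2·292 = 584 ⇒ t = -8.

-8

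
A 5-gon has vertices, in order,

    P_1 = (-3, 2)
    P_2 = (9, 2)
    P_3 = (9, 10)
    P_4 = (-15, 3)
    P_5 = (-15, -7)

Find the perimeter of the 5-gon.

|P_1P_2| = √((12)² + (0)²) = √144 = 12
|P_2P_3| = √((0)² + (8)²) = √64 = 8
|P_3P_4| = √((-24)² + (-7)²) = √625 = 25
|P_4P_5| = √((0)² + (-10)²) = √100 = 10
|P_5P_1| = √((12)² + (9)²) = √225 = 15
Perimeter = 12 + 8 + 25 + 10 + 15 = 70.

70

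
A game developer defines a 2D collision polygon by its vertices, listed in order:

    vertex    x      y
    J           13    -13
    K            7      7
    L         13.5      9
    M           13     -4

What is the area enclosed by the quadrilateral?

68.75

Apply the surveyor's formula: 2A = Σ (x_i·y_{i+1} − x_{i+1}·y_i), indices taken mod 4.
J→K: (13)(7) − (7)(-13) = 182
K→L: (7)(9) − (13.5)(7) = -31.5
L→M: (13.5)(-4) − (13)(9) = -171
M→J: (13)(-13) − (13)(-4) = -117
Σ = -137.5
Area = |Σ|/2 = 68.75.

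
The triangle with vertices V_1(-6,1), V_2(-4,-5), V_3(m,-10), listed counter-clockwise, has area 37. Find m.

Write out the shoelace sum; only the two edges meeting at V_3 involve m:
2·Area = [((-4)·(-10) − m·(-5)) + (m·1 − (-6)·(-10))] + 34
       = 6·m + 14 = 74
⇒ m = 10.

10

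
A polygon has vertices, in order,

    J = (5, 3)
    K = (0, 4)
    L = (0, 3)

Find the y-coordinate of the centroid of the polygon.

Apply the surveyor's formula. First the cross-terms c_i = x_i·y_{i+1} − x_{i+1}·y_i:
  20, 0, -15  ⇒  2A = 5, A = 2.5.
Then Σ (y_i + y_{i+1})·c_i = 50, so ȳ = 50 / (6·2.5) = 10/3.

10/3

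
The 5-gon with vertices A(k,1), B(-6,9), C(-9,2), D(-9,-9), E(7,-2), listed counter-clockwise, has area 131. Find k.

0

Write out the shoelace sum; only the two edges meeting at A involve k:
2·Area = [(7·1 − k·(-2)) + (k·9 − (-6)·1)] + 249
       = 11·k + 262 = 262
⇒ k = 0.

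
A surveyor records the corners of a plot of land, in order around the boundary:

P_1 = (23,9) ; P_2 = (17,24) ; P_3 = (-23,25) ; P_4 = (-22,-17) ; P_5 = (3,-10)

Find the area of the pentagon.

1422.5

Apply the surveyor's formula: 2A = Σ (x_i·y_{i+1} − x_{i+1}·y_i), indices taken mod 5.
Σ = (399) + (977) + (941) + (271) + (257) = 2845
Area = |Σ|/2 = 1422.5.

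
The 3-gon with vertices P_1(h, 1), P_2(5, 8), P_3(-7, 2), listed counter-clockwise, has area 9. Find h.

Write out the shoelace sum; only the two edges meeting at P_1 involve h:
2·Area = [((-7)·1 − h·2) + (h·8 − 5·1)] + 66
       = 6·h + 54 = 18
⇒ h = -6.

-6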